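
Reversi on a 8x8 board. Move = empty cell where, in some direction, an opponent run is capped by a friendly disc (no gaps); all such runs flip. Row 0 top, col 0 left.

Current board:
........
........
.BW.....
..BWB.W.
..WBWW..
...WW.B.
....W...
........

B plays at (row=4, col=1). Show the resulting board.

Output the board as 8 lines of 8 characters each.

Answer: ........
........
.BW.....
..BWB.W.
.BBBWW..
...WW.B.
....W...
........

Derivation:
Place B at (4,1); scan 8 dirs for brackets.
Dir NW: first cell '.' (not opp) -> no flip
Dir N: first cell '.' (not opp) -> no flip
Dir NE: first cell 'B' (not opp) -> no flip
Dir W: first cell '.' (not opp) -> no flip
Dir E: opp run (4,2) capped by B -> flip
Dir SW: first cell '.' (not opp) -> no flip
Dir S: first cell '.' (not opp) -> no flip
Dir SE: first cell '.' (not opp) -> no flip
All flips: (4,2)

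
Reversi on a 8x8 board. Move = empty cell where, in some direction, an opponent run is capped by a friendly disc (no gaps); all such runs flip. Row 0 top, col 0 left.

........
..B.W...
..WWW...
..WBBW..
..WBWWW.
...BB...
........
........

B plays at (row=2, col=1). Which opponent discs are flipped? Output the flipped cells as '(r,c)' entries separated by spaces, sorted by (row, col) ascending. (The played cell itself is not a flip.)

Answer: (3,2)

Derivation:
Dir NW: first cell '.' (not opp) -> no flip
Dir N: first cell '.' (not opp) -> no flip
Dir NE: first cell 'B' (not opp) -> no flip
Dir W: first cell '.' (not opp) -> no flip
Dir E: opp run (2,2) (2,3) (2,4), next='.' -> no flip
Dir SW: first cell '.' (not opp) -> no flip
Dir S: first cell '.' (not opp) -> no flip
Dir SE: opp run (3,2) capped by B -> flip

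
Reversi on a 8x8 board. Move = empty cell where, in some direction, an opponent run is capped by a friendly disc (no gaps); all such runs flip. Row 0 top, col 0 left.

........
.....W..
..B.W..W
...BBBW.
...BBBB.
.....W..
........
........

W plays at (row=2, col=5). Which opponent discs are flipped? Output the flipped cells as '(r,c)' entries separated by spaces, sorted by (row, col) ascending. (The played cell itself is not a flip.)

Dir NW: first cell '.' (not opp) -> no flip
Dir N: first cell 'W' (not opp) -> no flip
Dir NE: first cell '.' (not opp) -> no flip
Dir W: first cell 'W' (not opp) -> no flip
Dir E: first cell '.' (not opp) -> no flip
Dir SW: opp run (3,4) (4,3), next='.' -> no flip
Dir S: opp run (3,5) (4,5) capped by W -> flip
Dir SE: first cell 'W' (not opp) -> no flip

Answer: (3,5) (4,5)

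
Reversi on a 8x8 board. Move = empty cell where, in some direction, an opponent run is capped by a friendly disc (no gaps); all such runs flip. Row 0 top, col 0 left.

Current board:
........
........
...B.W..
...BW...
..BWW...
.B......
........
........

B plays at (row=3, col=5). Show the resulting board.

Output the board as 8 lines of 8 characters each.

Place B at (3,5); scan 8 dirs for brackets.
Dir NW: first cell '.' (not opp) -> no flip
Dir N: opp run (2,5), next='.' -> no flip
Dir NE: first cell '.' (not opp) -> no flip
Dir W: opp run (3,4) capped by B -> flip
Dir E: first cell '.' (not opp) -> no flip
Dir SW: opp run (4,4), next='.' -> no flip
Dir S: first cell '.' (not opp) -> no flip
Dir SE: first cell '.' (not opp) -> no flip
All flips: (3,4)

Answer: ........
........
...B.W..
...BBB..
..BWW...
.B......
........
........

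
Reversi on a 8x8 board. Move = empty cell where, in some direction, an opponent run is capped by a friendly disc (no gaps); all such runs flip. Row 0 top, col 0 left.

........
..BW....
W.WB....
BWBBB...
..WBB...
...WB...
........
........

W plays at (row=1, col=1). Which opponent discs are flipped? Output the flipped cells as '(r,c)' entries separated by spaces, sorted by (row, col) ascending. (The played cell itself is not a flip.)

Answer: (1,2)

Derivation:
Dir NW: first cell '.' (not opp) -> no flip
Dir N: first cell '.' (not opp) -> no flip
Dir NE: first cell '.' (not opp) -> no flip
Dir W: first cell '.' (not opp) -> no flip
Dir E: opp run (1,2) capped by W -> flip
Dir SW: first cell 'W' (not opp) -> no flip
Dir S: first cell '.' (not opp) -> no flip
Dir SE: first cell 'W' (not opp) -> no flip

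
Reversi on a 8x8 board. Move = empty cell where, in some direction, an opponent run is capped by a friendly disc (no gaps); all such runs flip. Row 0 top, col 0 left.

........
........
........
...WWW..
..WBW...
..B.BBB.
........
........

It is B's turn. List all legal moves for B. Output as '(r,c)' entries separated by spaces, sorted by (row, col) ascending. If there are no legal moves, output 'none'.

Answer: (2,2) (2,3) (2,4) (2,5) (3,2) (4,1) (4,5)

Derivation:
(2,2): flips 2 -> legal
(2,3): flips 1 -> legal
(2,4): flips 2 -> legal
(2,5): flips 1 -> legal
(2,6): no bracket -> illegal
(3,1): no bracket -> illegal
(3,2): flips 1 -> legal
(3,6): no bracket -> illegal
(4,1): flips 1 -> legal
(4,5): flips 1 -> legal
(4,6): no bracket -> illegal
(5,1): no bracket -> illegal
(5,3): no bracket -> illegal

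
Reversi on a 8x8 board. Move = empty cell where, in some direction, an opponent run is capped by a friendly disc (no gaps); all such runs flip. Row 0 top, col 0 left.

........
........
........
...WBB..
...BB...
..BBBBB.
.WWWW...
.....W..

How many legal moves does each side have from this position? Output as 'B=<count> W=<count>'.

-- B to move --
(2,2): flips 1 -> legal
(2,3): flips 1 -> legal
(2,4): no bracket -> illegal
(3,2): flips 1 -> legal
(4,2): no bracket -> illegal
(5,0): no bracket -> illegal
(5,1): no bracket -> illegal
(6,0): no bracket -> illegal
(6,5): no bracket -> illegal
(6,6): no bracket -> illegal
(7,0): flips 1 -> legal
(7,1): flips 1 -> legal
(7,2): flips 2 -> legal
(7,3): flips 2 -> legal
(7,4): flips 2 -> legal
(7,6): no bracket -> illegal
B mobility = 8
-- W to move --
(2,3): no bracket -> illegal
(2,4): flips 3 -> legal
(2,5): flips 3 -> legal
(2,6): flips 3 -> legal
(3,2): no bracket -> illegal
(3,6): flips 2 -> legal
(4,1): flips 1 -> legal
(4,2): flips 2 -> legal
(4,5): flips 1 -> legal
(4,6): flips 1 -> legal
(4,7): no bracket -> illegal
(5,1): no bracket -> illegal
(5,7): no bracket -> illegal
(6,5): no bracket -> illegal
(6,6): flips 2 -> legal
(6,7): no bracket -> illegal
W mobility = 9

Answer: B=8 W=9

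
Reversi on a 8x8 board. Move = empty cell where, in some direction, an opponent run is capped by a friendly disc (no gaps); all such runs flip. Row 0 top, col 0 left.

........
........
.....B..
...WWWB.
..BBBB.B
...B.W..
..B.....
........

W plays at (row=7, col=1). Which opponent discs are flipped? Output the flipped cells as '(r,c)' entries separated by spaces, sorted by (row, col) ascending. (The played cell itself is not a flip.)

Dir NW: first cell '.' (not opp) -> no flip
Dir N: first cell '.' (not opp) -> no flip
Dir NE: opp run (6,2) (5,3) (4,4) capped by W -> flip
Dir W: first cell '.' (not opp) -> no flip
Dir E: first cell '.' (not opp) -> no flip
Dir SW: edge -> no flip
Dir S: edge -> no flip
Dir SE: edge -> no flip

Answer: (4,4) (5,3) (6,2)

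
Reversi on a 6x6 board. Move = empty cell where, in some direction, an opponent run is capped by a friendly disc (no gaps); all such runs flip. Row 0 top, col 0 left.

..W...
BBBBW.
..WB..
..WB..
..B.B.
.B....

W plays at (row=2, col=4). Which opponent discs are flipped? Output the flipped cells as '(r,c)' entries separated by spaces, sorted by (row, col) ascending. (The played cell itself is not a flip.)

Answer: (1,3) (2,3)

Derivation:
Dir NW: opp run (1,3) capped by W -> flip
Dir N: first cell 'W' (not opp) -> no flip
Dir NE: first cell '.' (not opp) -> no flip
Dir W: opp run (2,3) capped by W -> flip
Dir E: first cell '.' (not opp) -> no flip
Dir SW: opp run (3,3) (4,2) (5,1), next=edge -> no flip
Dir S: first cell '.' (not opp) -> no flip
Dir SE: first cell '.' (not opp) -> no flip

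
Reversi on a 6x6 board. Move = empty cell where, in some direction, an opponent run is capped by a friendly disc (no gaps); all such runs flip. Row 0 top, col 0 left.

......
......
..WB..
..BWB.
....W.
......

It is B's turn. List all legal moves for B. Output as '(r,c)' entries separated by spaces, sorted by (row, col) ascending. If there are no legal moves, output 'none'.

Answer: (1,2) (2,1) (4,3) (5,4)

Derivation:
(1,1): no bracket -> illegal
(1,2): flips 1 -> legal
(1,3): no bracket -> illegal
(2,1): flips 1 -> legal
(2,4): no bracket -> illegal
(3,1): no bracket -> illegal
(3,5): no bracket -> illegal
(4,2): no bracket -> illegal
(4,3): flips 1 -> legal
(4,5): no bracket -> illegal
(5,3): no bracket -> illegal
(5,4): flips 1 -> legal
(5,5): no bracket -> illegal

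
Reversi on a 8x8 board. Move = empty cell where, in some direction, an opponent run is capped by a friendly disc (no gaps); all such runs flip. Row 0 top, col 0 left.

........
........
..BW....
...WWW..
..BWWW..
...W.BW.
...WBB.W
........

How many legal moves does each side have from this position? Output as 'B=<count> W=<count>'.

Answer: B=6 W=9

Derivation:
-- B to move --
(1,2): no bracket -> illegal
(1,3): no bracket -> illegal
(1,4): no bracket -> illegal
(2,4): flips 2 -> legal
(2,5): flips 2 -> legal
(2,6): no bracket -> illegal
(3,2): no bracket -> illegal
(3,6): no bracket -> illegal
(4,6): flips 3 -> legal
(4,7): flips 1 -> legal
(5,2): no bracket -> illegal
(5,4): no bracket -> illegal
(5,7): flips 1 -> legal
(6,2): flips 1 -> legal
(6,6): no bracket -> illegal
(7,2): no bracket -> illegal
(7,3): no bracket -> illegal
(7,4): no bracket -> illegal
(7,6): no bracket -> illegal
(7,7): no bracket -> illegal
B mobility = 6
-- W to move --
(1,1): flips 1 -> legal
(1,2): no bracket -> illegal
(1,3): no bracket -> illegal
(2,1): flips 1 -> legal
(3,1): flips 1 -> legal
(3,2): no bracket -> illegal
(4,1): flips 1 -> legal
(4,6): no bracket -> illegal
(5,1): flips 1 -> legal
(5,2): no bracket -> illegal
(5,4): flips 1 -> legal
(6,6): flips 3 -> legal
(7,3): no bracket -> illegal
(7,4): flips 1 -> legal
(7,5): flips 3 -> legal
(7,6): no bracket -> illegal
W mobility = 9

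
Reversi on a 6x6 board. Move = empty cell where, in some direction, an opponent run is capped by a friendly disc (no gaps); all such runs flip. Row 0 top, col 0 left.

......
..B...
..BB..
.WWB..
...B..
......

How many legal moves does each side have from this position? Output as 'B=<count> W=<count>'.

Answer: B=5 W=5

Derivation:
-- B to move --
(2,0): no bracket -> illegal
(2,1): flips 1 -> legal
(3,0): flips 2 -> legal
(4,0): flips 1 -> legal
(4,1): flips 1 -> legal
(4,2): flips 1 -> legal
B mobility = 5
-- W to move --
(0,1): no bracket -> illegal
(0,2): flips 2 -> legal
(0,3): no bracket -> illegal
(1,1): no bracket -> illegal
(1,3): flips 1 -> legal
(1,4): flips 1 -> legal
(2,1): no bracket -> illegal
(2,4): no bracket -> illegal
(3,4): flips 1 -> legal
(4,2): no bracket -> illegal
(4,4): no bracket -> illegal
(5,2): no bracket -> illegal
(5,3): no bracket -> illegal
(5,4): flips 1 -> legal
W mobility = 5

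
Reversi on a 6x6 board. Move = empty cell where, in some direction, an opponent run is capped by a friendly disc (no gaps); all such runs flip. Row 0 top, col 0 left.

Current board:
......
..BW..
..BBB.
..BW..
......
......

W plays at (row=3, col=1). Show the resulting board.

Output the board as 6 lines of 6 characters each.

Place W at (3,1); scan 8 dirs for brackets.
Dir NW: first cell '.' (not opp) -> no flip
Dir N: first cell '.' (not opp) -> no flip
Dir NE: opp run (2,2) capped by W -> flip
Dir W: first cell '.' (not opp) -> no flip
Dir E: opp run (3,2) capped by W -> flip
Dir SW: first cell '.' (not opp) -> no flip
Dir S: first cell '.' (not opp) -> no flip
Dir SE: first cell '.' (not opp) -> no flip
All flips: (2,2) (3,2)

Answer: ......
..BW..
..WBB.
.WWW..
......
......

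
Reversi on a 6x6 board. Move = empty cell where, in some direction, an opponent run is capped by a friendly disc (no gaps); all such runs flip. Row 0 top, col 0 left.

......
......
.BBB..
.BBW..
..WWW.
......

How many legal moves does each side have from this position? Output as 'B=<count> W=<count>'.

-- B to move --
(2,4): no bracket -> illegal
(3,4): flips 1 -> legal
(3,5): no bracket -> illegal
(4,1): no bracket -> illegal
(4,5): no bracket -> illegal
(5,1): no bracket -> illegal
(5,2): flips 1 -> legal
(5,3): flips 3 -> legal
(5,4): flips 1 -> legal
(5,5): flips 2 -> legal
B mobility = 5
-- W to move --
(1,0): flips 2 -> legal
(1,1): flips 1 -> legal
(1,2): flips 2 -> legal
(1,3): flips 1 -> legal
(1,4): no bracket -> illegal
(2,0): flips 1 -> legal
(2,4): no bracket -> illegal
(3,0): flips 2 -> legal
(3,4): no bracket -> illegal
(4,0): no bracket -> illegal
(4,1): no bracket -> illegal
W mobility = 6

Answer: B=5 W=6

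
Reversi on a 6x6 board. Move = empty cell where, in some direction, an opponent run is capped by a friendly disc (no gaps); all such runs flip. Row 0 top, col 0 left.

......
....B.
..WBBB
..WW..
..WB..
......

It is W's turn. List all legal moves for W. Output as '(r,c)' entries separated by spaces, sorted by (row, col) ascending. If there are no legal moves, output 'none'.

Answer: (0,5) (1,3) (1,5) (4,4) (5,3) (5,4)

Derivation:
(0,3): no bracket -> illegal
(0,4): no bracket -> illegal
(0,5): flips 2 -> legal
(1,2): no bracket -> illegal
(1,3): flips 1 -> legal
(1,5): flips 1 -> legal
(3,4): no bracket -> illegal
(3,5): no bracket -> illegal
(4,4): flips 1 -> legal
(5,2): no bracket -> illegal
(5,3): flips 1 -> legal
(5,4): flips 1 -> legal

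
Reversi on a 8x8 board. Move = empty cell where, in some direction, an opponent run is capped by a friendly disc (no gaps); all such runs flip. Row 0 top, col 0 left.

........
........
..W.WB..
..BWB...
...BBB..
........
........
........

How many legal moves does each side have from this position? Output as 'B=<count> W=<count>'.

Answer: B=4 W=7

Derivation:
-- B to move --
(1,1): flips 2 -> legal
(1,2): flips 1 -> legal
(1,3): no bracket -> illegal
(1,4): flips 1 -> legal
(1,5): no bracket -> illegal
(2,1): no bracket -> illegal
(2,3): flips 2 -> legal
(3,1): no bracket -> illegal
(3,5): no bracket -> illegal
(4,2): no bracket -> illegal
B mobility = 4
-- W to move --
(1,4): no bracket -> illegal
(1,5): no bracket -> illegal
(1,6): no bracket -> illegal
(2,1): no bracket -> illegal
(2,3): no bracket -> illegal
(2,6): flips 1 -> legal
(3,1): flips 1 -> legal
(3,5): flips 1 -> legal
(3,6): no bracket -> illegal
(4,1): no bracket -> illegal
(4,2): flips 1 -> legal
(4,6): no bracket -> illegal
(5,2): no bracket -> illegal
(5,3): flips 1 -> legal
(5,4): flips 2 -> legal
(5,5): flips 1 -> legal
(5,6): no bracket -> illegal
W mobility = 7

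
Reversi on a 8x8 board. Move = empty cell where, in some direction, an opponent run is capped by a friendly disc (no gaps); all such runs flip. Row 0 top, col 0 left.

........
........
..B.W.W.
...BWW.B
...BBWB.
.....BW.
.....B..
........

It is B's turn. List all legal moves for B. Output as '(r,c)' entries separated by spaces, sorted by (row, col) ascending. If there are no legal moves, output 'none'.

(1,3): flips 2 -> legal
(1,4): flips 2 -> legal
(1,5): flips 2 -> legal
(1,6): no bracket -> illegal
(1,7): flips 2 -> legal
(2,3): no bracket -> illegal
(2,5): flips 3 -> legal
(2,7): no bracket -> illegal
(3,6): flips 2 -> legal
(4,7): flips 1 -> legal
(5,4): no bracket -> illegal
(5,7): flips 1 -> legal
(6,6): flips 1 -> legal
(6,7): no bracket -> illegal

Answer: (1,3) (1,4) (1,5) (1,7) (2,5) (3,6) (4,7) (5,7) (6,6)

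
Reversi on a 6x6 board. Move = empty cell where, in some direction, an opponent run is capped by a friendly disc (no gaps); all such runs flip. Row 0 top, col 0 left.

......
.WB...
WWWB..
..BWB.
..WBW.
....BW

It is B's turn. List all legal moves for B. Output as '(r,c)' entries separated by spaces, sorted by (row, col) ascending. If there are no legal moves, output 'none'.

(0,0): no bracket -> illegal
(0,1): no bracket -> illegal
(0,2): no bracket -> illegal
(1,0): flips 2 -> legal
(1,3): no bracket -> illegal
(2,4): no bracket -> illegal
(3,0): flips 1 -> legal
(3,1): no bracket -> illegal
(3,5): no bracket -> illegal
(4,1): flips 1 -> legal
(4,5): flips 1 -> legal
(5,1): no bracket -> illegal
(5,2): flips 1 -> legal
(5,3): no bracket -> illegal

Answer: (1,0) (3,0) (4,1) (4,5) (5,2)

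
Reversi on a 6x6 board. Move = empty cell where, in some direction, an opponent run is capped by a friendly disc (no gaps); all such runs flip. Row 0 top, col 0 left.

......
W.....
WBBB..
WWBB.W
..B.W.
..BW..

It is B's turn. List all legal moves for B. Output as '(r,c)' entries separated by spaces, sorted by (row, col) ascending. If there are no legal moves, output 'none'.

(0,0): no bracket -> illegal
(0,1): no bracket -> illegal
(1,1): no bracket -> illegal
(2,4): no bracket -> illegal
(2,5): no bracket -> illegal
(3,4): no bracket -> illegal
(4,0): flips 1 -> legal
(4,1): flips 1 -> legal
(4,3): no bracket -> illegal
(4,5): no bracket -> illegal
(5,4): flips 1 -> legal
(5,5): flips 1 -> legal

Answer: (4,0) (4,1) (5,4) (5,5)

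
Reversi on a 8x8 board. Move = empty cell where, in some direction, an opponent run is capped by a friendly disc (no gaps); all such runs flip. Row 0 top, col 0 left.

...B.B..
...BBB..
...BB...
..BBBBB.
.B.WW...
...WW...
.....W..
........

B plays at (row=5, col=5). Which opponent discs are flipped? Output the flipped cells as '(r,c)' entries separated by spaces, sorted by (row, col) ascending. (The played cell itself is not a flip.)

Dir NW: opp run (4,4) capped by B -> flip
Dir N: first cell '.' (not opp) -> no flip
Dir NE: first cell '.' (not opp) -> no flip
Dir W: opp run (5,4) (5,3), next='.' -> no flip
Dir E: first cell '.' (not opp) -> no flip
Dir SW: first cell '.' (not opp) -> no flip
Dir S: opp run (6,5), next='.' -> no flip
Dir SE: first cell '.' (not opp) -> no flip

Answer: (4,4)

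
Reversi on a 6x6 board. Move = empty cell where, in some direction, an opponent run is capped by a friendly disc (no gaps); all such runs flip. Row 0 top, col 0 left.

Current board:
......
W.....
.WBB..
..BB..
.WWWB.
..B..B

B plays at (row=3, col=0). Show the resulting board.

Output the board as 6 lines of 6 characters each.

Answer: ......
W.....
.WBB..
B.BB..
.BWWB.
..B..B

Derivation:
Place B at (3,0); scan 8 dirs for brackets.
Dir NW: edge -> no flip
Dir N: first cell '.' (not opp) -> no flip
Dir NE: opp run (2,1), next='.' -> no flip
Dir W: edge -> no flip
Dir E: first cell '.' (not opp) -> no flip
Dir SW: edge -> no flip
Dir S: first cell '.' (not opp) -> no flip
Dir SE: opp run (4,1) capped by B -> flip
All flips: (4,1)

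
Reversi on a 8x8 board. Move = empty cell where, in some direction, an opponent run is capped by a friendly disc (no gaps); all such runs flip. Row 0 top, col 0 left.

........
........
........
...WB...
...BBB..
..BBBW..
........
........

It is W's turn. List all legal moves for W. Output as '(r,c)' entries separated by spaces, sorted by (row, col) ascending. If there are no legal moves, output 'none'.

(2,3): no bracket -> illegal
(2,4): no bracket -> illegal
(2,5): no bracket -> illegal
(3,2): no bracket -> illegal
(3,5): flips 2 -> legal
(3,6): no bracket -> illegal
(4,1): no bracket -> illegal
(4,2): no bracket -> illegal
(4,6): no bracket -> illegal
(5,1): flips 3 -> legal
(5,6): no bracket -> illegal
(6,1): no bracket -> illegal
(6,2): no bracket -> illegal
(6,3): flips 2 -> legal
(6,4): no bracket -> illegal
(6,5): no bracket -> illegal

Answer: (3,5) (5,1) (6,3)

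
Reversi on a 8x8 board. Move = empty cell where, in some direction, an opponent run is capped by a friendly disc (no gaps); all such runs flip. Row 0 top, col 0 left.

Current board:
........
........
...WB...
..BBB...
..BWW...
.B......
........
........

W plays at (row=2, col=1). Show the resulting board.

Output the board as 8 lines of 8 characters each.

Place W at (2,1); scan 8 dirs for brackets.
Dir NW: first cell '.' (not opp) -> no flip
Dir N: first cell '.' (not opp) -> no flip
Dir NE: first cell '.' (not opp) -> no flip
Dir W: first cell '.' (not opp) -> no flip
Dir E: first cell '.' (not opp) -> no flip
Dir SW: first cell '.' (not opp) -> no flip
Dir S: first cell '.' (not opp) -> no flip
Dir SE: opp run (3,2) capped by W -> flip
All flips: (3,2)

Answer: ........
........
.W.WB...
..WBB...
..BWW...
.B......
........
........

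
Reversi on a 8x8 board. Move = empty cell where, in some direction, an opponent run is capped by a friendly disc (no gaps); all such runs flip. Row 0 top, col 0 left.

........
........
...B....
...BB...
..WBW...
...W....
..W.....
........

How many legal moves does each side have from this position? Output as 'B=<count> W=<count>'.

Answer: B=6 W=3

Derivation:
-- B to move --
(3,1): no bracket -> illegal
(3,2): no bracket -> illegal
(3,5): no bracket -> illegal
(4,1): flips 1 -> legal
(4,5): flips 1 -> legal
(5,1): flips 1 -> legal
(5,2): no bracket -> illegal
(5,4): flips 1 -> legal
(5,5): flips 1 -> legal
(6,1): no bracket -> illegal
(6,3): flips 1 -> legal
(6,4): no bracket -> illegal
(7,1): no bracket -> illegal
(7,2): no bracket -> illegal
(7,3): no bracket -> illegal
B mobility = 6
-- W to move --
(1,2): no bracket -> illegal
(1,3): flips 3 -> legal
(1,4): no bracket -> illegal
(2,2): flips 1 -> legal
(2,4): flips 2 -> legal
(2,5): no bracket -> illegal
(3,2): no bracket -> illegal
(3,5): no bracket -> illegal
(4,5): no bracket -> illegal
(5,2): no bracket -> illegal
(5,4): no bracket -> illegal
W mobility = 3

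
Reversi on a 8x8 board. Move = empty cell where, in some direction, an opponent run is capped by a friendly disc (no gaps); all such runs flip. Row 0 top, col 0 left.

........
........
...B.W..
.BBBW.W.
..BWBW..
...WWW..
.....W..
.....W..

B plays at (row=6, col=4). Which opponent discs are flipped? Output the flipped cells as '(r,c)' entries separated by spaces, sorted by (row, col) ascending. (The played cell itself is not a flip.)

Answer: (5,3) (5,4)

Derivation:
Dir NW: opp run (5,3) capped by B -> flip
Dir N: opp run (5,4) capped by B -> flip
Dir NE: opp run (5,5), next='.' -> no flip
Dir W: first cell '.' (not opp) -> no flip
Dir E: opp run (6,5), next='.' -> no flip
Dir SW: first cell '.' (not opp) -> no flip
Dir S: first cell '.' (not opp) -> no flip
Dir SE: opp run (7,5), next=edge -> no flip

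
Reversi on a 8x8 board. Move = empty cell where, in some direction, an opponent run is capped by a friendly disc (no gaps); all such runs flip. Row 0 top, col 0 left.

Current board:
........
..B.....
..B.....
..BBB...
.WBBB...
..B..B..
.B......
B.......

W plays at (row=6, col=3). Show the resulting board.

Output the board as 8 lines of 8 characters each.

Answer: ........
..B.....
..B.....
..BBB...
.WBBB...
..W..B..
.B.W....
B.......

Derivation:
Place W at (6,3); scan 8 dirs for brackets.
Dir NW: opp run (5,2) capped by W -> flip
Dir N: first cell '.' (not opp) -> no flip
Dir NE: first cell '.' (not opp) -> no flip
Dir W: first cell '.' (not opp) -> no flip
Dir E: first cell '.' (not opp) -> no flip
Dir SW: first cell '.' (not opp) -> no flip
Dir S: first cell '.' (not opp) -> no flip
Dir SE: first cell '.' (not opp) -> no flip
All flips: (5,2)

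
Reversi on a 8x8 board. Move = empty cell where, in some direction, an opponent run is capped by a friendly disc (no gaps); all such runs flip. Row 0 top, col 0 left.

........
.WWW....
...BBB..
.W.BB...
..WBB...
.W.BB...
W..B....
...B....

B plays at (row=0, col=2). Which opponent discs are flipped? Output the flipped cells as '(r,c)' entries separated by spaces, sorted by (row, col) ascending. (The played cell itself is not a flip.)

Dir NW: edge -> no flip
Dir N: edge -> no flip
Dir NE: edge -> no flip
Dir W: first cell '.' (not opp) -> no flip
Dir E: first cell '.' (not opp) -> no flip
Dir SW: opp run (1,1), next='.' -> no flip
Dir S: opp run (1,2), next='.' -> no flip
Dir SE: opp run (1,3) capped by B -> flip

Answer: (1,3)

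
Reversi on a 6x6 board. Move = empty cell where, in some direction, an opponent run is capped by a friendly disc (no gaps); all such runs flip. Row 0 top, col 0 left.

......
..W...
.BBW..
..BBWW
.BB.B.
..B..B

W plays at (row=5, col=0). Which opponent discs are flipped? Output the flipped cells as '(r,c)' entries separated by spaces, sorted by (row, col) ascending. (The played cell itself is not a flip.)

Dir NW: edge -> no flip
Dir N: first cell '.' (not opp) -> no flip
Dir NE: opp run (4,1) (3,2) capped by W -> flip
Dir W: edge -> no flip
Dir E: first cell '.' (not opp) -> no flip
Dir SW: edge -> no flip
Dir S: edge -> no flip
Dir SE: edge -> no flip

Answer: (3,2) (4,1)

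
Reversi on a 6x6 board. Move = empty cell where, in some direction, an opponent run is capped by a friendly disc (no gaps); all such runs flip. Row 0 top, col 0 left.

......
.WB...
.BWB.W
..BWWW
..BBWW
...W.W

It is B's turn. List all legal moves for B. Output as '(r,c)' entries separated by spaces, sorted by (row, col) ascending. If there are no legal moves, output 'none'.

(0,0): no bracket -> illegal
(0,1): flips 1 -> legal
(0,2): no bracket -> illegal
(1,0): flips 1 -> legal
(1,3): no bracket -> illegal
(1,4): no bracket -> illegal
(1,5): no bracket -> illegal
(2,0): no bracket -> illegal
(2,4): flips 1 -> legal
(3,1): no bracket -> illegal
(5,2): no bracket -> illegal
(5,4): no bracket -> illegal

Answer: (0,1) (1,0) (2,4)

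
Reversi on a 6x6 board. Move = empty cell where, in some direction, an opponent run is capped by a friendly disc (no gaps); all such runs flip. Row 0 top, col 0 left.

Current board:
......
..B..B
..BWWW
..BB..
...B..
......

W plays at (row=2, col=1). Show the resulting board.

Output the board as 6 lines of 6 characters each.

Answer: ......
..B..B
.WWWWW
..BB..
...B..
......

Derivation:
Place W at (2,1); scan 8 dirs for brackets.
Dir NW: first cell '.' (not opp) -> no flip
Dir N: first cell '.' (not opp) -> no flip
Dir NE: opp run (1,2), next='.' -> no flip
Dir W: first cell '.' (not opp) -> no flip
Dir E: opp run (2,2) capped by W -> flip
Dir SW: first cell '.' (not opp) -> no flip
Dir S: first cell '.' (not opp) -> no flip
Dir SE: opp run (3,2) (4,3), next='.' -> no flip
All flips: (2,2)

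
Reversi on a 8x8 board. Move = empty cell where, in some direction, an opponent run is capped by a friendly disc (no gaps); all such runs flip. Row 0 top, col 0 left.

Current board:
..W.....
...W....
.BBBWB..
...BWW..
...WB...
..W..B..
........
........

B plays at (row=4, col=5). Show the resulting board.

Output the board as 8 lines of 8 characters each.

Place B at (4,5); scan 8 dirs for brackets.
Dir NW: opp run (3,4) capped by B -> flip
Dir N: opp run (3,5) capped by B -> flip
Dir NE: first cell '.' (not opp) -> no flip
Dir W: first cell 'B' (not opp) -> no flip
Dir E: first cell '.' (not opp) -> no flip
Dir SW: first cell '.' (not opp) -> no flip
Dir S: first cell 'B' (not opp) -> no flip
Dir SE: first cell '.' (not opp) -> no flip
All flips: (3,4) (3,5)

Answer: ..W.....
...W....
.BBBWB..
...BBB..
...WBB..
..W..B..
........
........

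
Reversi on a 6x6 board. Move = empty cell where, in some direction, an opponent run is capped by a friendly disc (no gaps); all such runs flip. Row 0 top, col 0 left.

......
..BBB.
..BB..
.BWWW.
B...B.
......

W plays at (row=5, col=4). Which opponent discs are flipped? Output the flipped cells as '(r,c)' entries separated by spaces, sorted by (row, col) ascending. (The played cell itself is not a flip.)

Dir NW: first cell '.' (not opp) -> no flip
Dir N: opp run (4,4) capped by W -> flip
Dir NE: first cell '.' (not opp) -> no flip
Dir W: first cell '.' (not opp) -> no flip
Dir E: first cell '.' (not opp) -> no flip
Dir SW: edge -> no flip
Dir S: edge -> no flip
Dir SE: edge -> no flip

Answer: (4,4)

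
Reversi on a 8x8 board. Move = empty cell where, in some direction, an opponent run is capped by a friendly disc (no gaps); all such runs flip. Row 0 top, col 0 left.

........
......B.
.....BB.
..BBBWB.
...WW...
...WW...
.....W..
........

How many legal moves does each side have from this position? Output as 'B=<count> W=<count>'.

-- B to move --
(2,4): no bracket -> illegal
(4,2): no bracket -> illegal
(4,5): flips 1 -> legal
(4,6): no bracket -> illegal
(5,2): flips 1 -> legal
(5,5): flips 1 -> legal
(5,6): no bracket -> illegal
(6,2): flips 3 -> legal
(6,3): flips 2 -> legal
(6,4): flips 2 -> legal
(6,6): no bracket -> illegal
(7,4): no bracket -> illegal
(7,5): no bracket -> illegal
(7,6): flips 3 -> legal
B mobility = 7
-- W to move --
(0,5): no bracket -> illegal
(0,6): no bracket -> illegal
(0,7): flips 3 -> legal
(1,4): no bracket -> illegal
(1,5): flips 1 -> legal
(1,7): flips 1 -> legal
(2,1): flips 1 -> legal
(2,2): flips 1 -> legal
(2,3): flips 1 -> legal
(2,4): flips 1 -> legal
(2,7): no bracket -> illegal
(3,1): flips 3 -> legal
(3,7): flips 1 -> legal
(4,1): no bracket -> illegal
(4,2): no bracket -> illegal
(4,5): no bracket -> illegal
(4,6): no bracket -> illegal
(4,7): no bracket -> illegal
W mobility = 9

Answer: B=7 W=9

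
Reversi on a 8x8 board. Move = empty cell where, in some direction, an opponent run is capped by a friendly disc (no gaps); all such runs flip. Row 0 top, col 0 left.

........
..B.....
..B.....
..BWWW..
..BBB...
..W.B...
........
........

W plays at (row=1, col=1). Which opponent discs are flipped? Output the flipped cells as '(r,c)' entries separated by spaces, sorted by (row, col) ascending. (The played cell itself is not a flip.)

Answer: (2,2)

Derivation:
Dir NW: first cell '.' (not opp) -> no flip
Dir N: first cell '.' (not opp) -> no flip
Dir NE: first cell '.' (not opp) -> no flip
Dir W: first cell '.' (not opp) -> no flip
Dir E: opp run (1,2), next='.' -> no flip
Dir SW: first cell '.' (not opp) -> no flip
Dir S: first cell '.' (not opp) -> no flip
Dir SE: opp run (2,2) capped by W -> flip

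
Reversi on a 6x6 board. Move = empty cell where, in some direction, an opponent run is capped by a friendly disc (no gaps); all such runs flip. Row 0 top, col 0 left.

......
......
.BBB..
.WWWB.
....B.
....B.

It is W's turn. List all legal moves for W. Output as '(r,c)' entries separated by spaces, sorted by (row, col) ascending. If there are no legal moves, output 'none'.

(1,0): flips 1 -> legal
(1,1): flips 2 -> legal
(1,2): flips 1 -> legal
(1,3): flips 2 -> legal
(1,4): flips 1 -> legal
(2,0): no bracket -> illegal
(2,4): no bracket -> illegal
(2,5): no bracket -> illegal
(3,0): no bracket -> illegal
(3,5): flips 1 -> legal
(4,3): no bracket -> illegal
(4,5): no bracket -> illegal
(5,3): no bracket -> illegal
(5,5): flips 1 -> legal

Answer: (1,0) (1,1) (1,2) (1,3) (1,4) (3,5) (5,5)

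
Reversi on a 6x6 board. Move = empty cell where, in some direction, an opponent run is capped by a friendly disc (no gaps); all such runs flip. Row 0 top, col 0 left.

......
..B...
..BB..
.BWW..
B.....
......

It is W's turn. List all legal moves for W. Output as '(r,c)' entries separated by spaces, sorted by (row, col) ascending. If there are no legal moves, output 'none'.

Answer: (0,2) (1,1) (1,3) (1,4) (3,0)

Derivation:
(0,1): no bracket -> illegal
(0,2): flips 2 -> legal
(0,3): no bracket -> illegal
(1,1): flips 1 -> legal
(1,3): flips 1 -> legal
(1,4): flips 1 -> legal
(2,0): no bracket -> illegal
(2,1): no bracket -> illegal
(2,4): no bracket -> illegal
(3,0): flips 1 -> legal
(3,4): no bracket -> illegal
(4,1): no bracket -> illegal
(4,2): no bracket -> illegal
(5,0): no bracket -> illegal
(5,1): no bracket -> illegal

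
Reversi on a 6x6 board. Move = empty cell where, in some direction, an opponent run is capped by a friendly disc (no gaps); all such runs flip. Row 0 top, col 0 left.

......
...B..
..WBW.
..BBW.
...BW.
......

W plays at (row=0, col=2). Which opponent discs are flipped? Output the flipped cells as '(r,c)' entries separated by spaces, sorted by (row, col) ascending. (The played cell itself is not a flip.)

Answer: (1,3)

Derivation:
Dir NW: edge -> no flip
Dir N: edge -> no flip
Dir NE: edge -> no flip
Dir W: first cell '.' (not opp) -> no flip
Dir E: first cell '.' (not opp) -> no flip
Dir SW: first cell '.' (not opp) -> no flip
Dir S: first cell '.' (not opp) -> no flip
Dir SE: opp run (1,3) capped by W -> flip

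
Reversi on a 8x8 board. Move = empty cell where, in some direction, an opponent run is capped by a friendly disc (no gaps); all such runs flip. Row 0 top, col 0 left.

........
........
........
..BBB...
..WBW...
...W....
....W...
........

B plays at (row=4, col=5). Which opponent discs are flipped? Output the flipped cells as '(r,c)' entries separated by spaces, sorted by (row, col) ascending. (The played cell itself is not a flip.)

Answer: (4,4)

Derivation:
Dir NW: first cell 'B' (not opp) -> no flip
Dir N: first cell '.' (not opp) -> no flip
Dir NE: first cell '.' (not opp) -> no flip
Dir W: opp run (4,4) capped by B -> flip
Dir E: first cell '.' (not opp) -> no flip
Dir SW: first cell '.' (not opp) -> no flip
Dir S: first cell '.' (not opp) -> no flip
Dir SE: first cell '.' (not opp) -> no flip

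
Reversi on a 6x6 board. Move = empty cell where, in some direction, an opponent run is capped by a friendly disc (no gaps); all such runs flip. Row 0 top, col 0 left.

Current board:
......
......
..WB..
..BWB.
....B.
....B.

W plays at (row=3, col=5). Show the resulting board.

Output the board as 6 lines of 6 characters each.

Answer: ......
......
..WB..
..BWWW
....B.
....B.

Derivation:
Place W at (3,5); scan 8 dirs for brackets.
Dir NW: first cell '.' (not opp) -> no flip
Dir N: first cell '.' (not opp) -> no flip
Dir NE: edge -> no flip
Dir W: opp run (3,4) capped by W -> flip
Dir E: edge -> no flip
Dir SW: opp run (4,4), next='.' -> no flip
Dir S: first cell '.' (not opp) -> no flip
Dir SE: edge -> no flip
All flips: (3,4)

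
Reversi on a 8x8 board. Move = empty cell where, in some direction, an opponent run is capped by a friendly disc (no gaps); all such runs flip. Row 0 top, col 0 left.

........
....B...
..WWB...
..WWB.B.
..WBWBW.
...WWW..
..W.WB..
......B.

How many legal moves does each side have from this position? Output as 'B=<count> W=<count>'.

-- B to move --
(1,1): no bracket -> illegal
(1,2): flips 1 -> legal
(1,3): flips 2 -> legal
(2,1): flips 3 -> legal
(3,1): flips 2 -> legal
(3,5): no bracket -> illegal
(3,7): no bracket -> illegal
(4,1): flips 3 -> legal
(4,7): flips 1 -> legal
(5,1): flips 2 -> legal
(5,2): no bracket -> illegal
(5,6): flips 1 -> legal
(5,7): no bracket -> illegal
(6,1): no bracket -> illegal
(6,3): flips 3 -> legal
(6,6): no bracket -> illegal
(7,1): no bracket -> illegal
(7,2): no bracket -> illegal
(7,3): no bracket -> illegal
(7,4): flips 3 -> legal
(7,5): no bracket -> illegal
B mobility = 10
-- W to move --
(0,3): no bracket -> illegal
(0,4): flips 3 -> legal
(0,5): flips 1 -> legal
(1,3): no bracket -> illegal
(1,5): flips 1 -> legal
(2,5): flips 1 -> legal
(2,6): flips 1 -> legal
(2,7): flips 2 -> legal
(3,5): flips 2 -> legal
(3,7): no bracket -> illegal
(4,7): no bracket -> illegal
(5,2): no bracket -> illegal
(5,6): flips 2 -> legal
(6,6): flips 1 -> legal
(6,7): no bracket -> illegal
(7,4): no bracket -> illegal
(7,5): flips 1 -> legal
(7,7): no bracket -> illegal
W mobility = 10

Answer: B=10 W=10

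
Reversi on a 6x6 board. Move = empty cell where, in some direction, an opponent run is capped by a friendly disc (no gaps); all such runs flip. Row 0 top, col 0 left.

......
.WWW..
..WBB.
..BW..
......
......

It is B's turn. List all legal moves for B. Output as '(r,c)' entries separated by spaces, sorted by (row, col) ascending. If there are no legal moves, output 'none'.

Answer: (0,1) (0,2) (0,3) (2,1) (3,4) (4,2) (4,3)

Derivation:
(0,0): no bracket -> illegal
(0,1): flips 1 -> legal
(0,2): flips 3 -> legal
(0,3): flips 1 -> legal
(0,4): no bracket -> illegal
(1,0): no bracket -> illegal
(1,4): no bracket -> illegal
(2,0): no bracket -> illegal
(2,1): flips 1 -> legal
(3,1): no bracket -> illegal
(3,4): flips 1 -> legal
(4,2): flips 1 -> legal
(4,3): flips 1 -> legal
(4,4): no bracket -> illegal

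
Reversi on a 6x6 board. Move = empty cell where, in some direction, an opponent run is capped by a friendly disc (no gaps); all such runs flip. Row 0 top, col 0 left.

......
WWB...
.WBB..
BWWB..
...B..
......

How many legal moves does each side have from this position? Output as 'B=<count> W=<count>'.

-- B to move --
(0,0): flips 1 -> legal
(0,1): no bracket -> illegal
(0,2): no bracket -> illegal
(2,0): flips 1 -> legal
(4,0): flips 1 -> legal
(4,1): flips 1 -> legal
(4,2): flips 1 -> legal
B mobility = 5
-- W to move --
(0,1): no bracket -> illegal
(0,2): flips 2 -> legal
(0,3): flips 1 -> legal
(1,3): flips 2 -> legal
(1,4): flips 1 -> legal
(2,0): no bracket -> illegal
(2,4): flips 2 -> legal
(3,4): flips 1 -> legal
(4,0): no bracket -> illegal
(4,1): no bracket -> illegal
(4,2): no bracket -> illegal
(4,4): flips 2 -> legal
(5,2): no bracket -> illegal
(5,3): no bracket -> illegal
(5,4): flips 1 -> legal
W mobility = 8

Answer: B=5 W=8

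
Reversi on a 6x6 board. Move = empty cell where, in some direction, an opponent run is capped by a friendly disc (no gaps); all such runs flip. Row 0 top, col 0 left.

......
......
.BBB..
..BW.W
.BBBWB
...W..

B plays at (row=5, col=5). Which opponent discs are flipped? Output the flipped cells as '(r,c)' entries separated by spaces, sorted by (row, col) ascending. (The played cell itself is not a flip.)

Dir NW: opp run (4,4) (3,3) capped by B -> flip
Dir N: first cell 'B' (not opp) -> no flip
Dir NE: edge -> no flip
Dir W: first cell '.' (not opp) -> no flip
Dir E: edge -> no flip
Dir SW: edge -> no flip
Dir S: edge -> no flip
Dir SE: edge -> no flip

Answer: (3,3) (4,4)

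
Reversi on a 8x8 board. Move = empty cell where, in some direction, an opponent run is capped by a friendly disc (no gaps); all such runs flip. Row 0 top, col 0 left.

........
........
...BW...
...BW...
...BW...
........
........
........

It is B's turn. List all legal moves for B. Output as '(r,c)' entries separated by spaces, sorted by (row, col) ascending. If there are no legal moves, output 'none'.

Answer: (1,5) (2,5) (3,5) (4,5) (5,5)

Derivation:
(1,3): no bracket -> illegal
(1,4): no bracket -> illegal
(1,5): flips 1 -> legal
(2,5): flips 2 -> legal
(3,5): flips 1 -> legal
(4,5): flips 2 -> legal
(5,3): no bracket -> illegal
(5,4): no bracket -> illegal
(5,5): flips 1 -> legal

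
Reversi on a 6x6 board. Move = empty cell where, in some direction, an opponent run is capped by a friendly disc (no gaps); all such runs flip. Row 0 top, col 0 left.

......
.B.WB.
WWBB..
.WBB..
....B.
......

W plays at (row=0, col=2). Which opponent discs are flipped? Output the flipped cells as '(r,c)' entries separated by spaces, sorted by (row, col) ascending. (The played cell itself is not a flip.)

Answer: (1,1)

Derivation:
Dir NW: edge -> no flip
Dir N: edge -> no flip
Dir NE: edge -> no flip
Dir W: first cell '.' (not opp) -> no flip
Dir E: first cell '.' (not opp) -> no flip
Dir SW: opp run (1,1) capped by W -> flip
Dir S: first cell '.' (not opp) -> no flip
Dir SE: first cell 'W' (not opp) -> no flip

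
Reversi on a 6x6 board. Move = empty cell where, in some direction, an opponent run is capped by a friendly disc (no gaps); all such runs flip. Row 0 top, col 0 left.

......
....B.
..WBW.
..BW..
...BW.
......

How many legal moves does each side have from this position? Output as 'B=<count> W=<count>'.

-- B to move --
(1,1): no bracket -> illegal
(1,2): flips 1 -> legal
(1,3): no bracket -> illegal
(1,5): no bracket -> illegal
(2,1): flips 1 -> legal
(2,5): flips 1 -> legal
(3,1): no bracket -> illegal
(3,4): flips 2 -> legal
(3,5): no bracket -> illegal
(4,2): no bracket -> illegal
(4,5): flips 1 -> legal
(5,3): no bracket -> illegal
(5,4): no bracket -> illegal
(5,5): no bracket -> illegal
B mobility = 5
-- W to move --
(0,3): no bracket -> illegal
(0,4): flips 1 -> legal
(0,5): no bracket -> illegal
(1,2): no bracket -> illegal
(1,3): flips 1 -> legal
(1,5): no bracket -> illegal
(2,1): no bracket -> illegal
(2,5): no bracket -> illegal
(3,1): flips 1 -> legal
(3,4): no bracket -> illegal
(4,1): no bracket -> illegal
(4,2): flips 2 -> legal
(5,2): no bracket -> illegal
(5,3): flips 1 -> legal
(5,4): no bracket -> illegal
W mobility = 5

Answer: B=5 W=5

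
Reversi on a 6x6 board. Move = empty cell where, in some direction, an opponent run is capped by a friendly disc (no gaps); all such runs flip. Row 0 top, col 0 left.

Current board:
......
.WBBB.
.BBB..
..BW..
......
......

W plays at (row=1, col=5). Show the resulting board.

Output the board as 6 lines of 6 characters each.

Answer: ......
.WWWWW
.BBB..
..BW..
......
......

Derivation:
Place W at (1,5); scan 8 dirs for brackets.
Dir NW: first cell '.' (not opp) -> no flip
Dir N: first cell '.' (not opp) -> no flip
Dir NE: edge -> no flip
Dir W: opp run (1,4) (1,3) (1,2) capped by W -> flip
Dir E: edge -> no flip
Dir SW: first cell '.' (not opp) -> no flip
Dir S: first cell '.' (not opp) -> no flip
Dir SE: edge -> no flip
All flips: (1,2) (1,3) (1,4)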